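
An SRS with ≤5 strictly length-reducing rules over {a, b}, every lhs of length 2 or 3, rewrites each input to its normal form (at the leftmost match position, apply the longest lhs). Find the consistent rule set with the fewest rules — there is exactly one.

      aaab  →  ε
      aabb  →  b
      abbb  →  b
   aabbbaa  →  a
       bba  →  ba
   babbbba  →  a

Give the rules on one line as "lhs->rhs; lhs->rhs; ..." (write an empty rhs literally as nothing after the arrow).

aa->; ab->; bb->b; bbb->a

  | aaab => ab => ε
  | aabb => bb => b
  | abbb => bb => b
  | aabbbaa => bbbaa => aaa => a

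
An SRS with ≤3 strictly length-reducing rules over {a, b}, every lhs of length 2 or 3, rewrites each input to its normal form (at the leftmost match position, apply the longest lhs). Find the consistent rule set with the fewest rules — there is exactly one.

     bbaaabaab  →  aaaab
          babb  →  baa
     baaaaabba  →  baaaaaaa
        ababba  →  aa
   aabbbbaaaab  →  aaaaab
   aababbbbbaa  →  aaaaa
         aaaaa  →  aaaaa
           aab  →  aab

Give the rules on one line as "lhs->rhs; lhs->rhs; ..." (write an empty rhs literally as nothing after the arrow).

aba->; bb->a; bbb->a

  | bbaaabaab => aaaabaab => aaaab
  | babb => baa
  | baaaaabba => baaaaaaa
  | ababba => bba => aa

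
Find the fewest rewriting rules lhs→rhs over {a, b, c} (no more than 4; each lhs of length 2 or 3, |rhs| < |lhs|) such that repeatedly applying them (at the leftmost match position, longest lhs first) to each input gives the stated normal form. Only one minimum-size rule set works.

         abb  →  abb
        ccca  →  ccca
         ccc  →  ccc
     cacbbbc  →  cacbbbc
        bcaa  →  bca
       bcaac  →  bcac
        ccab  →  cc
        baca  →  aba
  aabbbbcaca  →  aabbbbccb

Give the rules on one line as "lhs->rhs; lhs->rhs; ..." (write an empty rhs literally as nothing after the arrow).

aca->cb; bac->ab; caa->ca; cab->c

  | abb
  | ccca
  | ccc
  | cacbbbc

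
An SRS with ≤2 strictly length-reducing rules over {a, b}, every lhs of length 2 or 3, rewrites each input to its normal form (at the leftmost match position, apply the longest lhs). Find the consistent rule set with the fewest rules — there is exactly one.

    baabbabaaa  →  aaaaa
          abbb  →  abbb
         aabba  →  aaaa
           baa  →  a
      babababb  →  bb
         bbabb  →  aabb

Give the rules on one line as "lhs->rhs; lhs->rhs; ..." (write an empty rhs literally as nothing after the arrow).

  | baabbabaaa => abbabaaa => aaabaaa => aaaaa
  | abbb
  | aabba => aaaa
  | baa => a

ba->; bba->aa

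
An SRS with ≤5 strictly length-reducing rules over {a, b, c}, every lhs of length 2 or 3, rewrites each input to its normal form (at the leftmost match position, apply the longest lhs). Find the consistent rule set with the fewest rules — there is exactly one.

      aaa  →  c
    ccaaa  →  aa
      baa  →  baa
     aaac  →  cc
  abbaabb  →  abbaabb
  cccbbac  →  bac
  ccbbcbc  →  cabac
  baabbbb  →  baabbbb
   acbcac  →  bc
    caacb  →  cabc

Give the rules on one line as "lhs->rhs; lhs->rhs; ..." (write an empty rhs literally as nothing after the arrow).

  | aaa => c
  | ccaaa => aa
  | baa
  | aaac => cc

aaa->c; acb->bc; cb->a; cca->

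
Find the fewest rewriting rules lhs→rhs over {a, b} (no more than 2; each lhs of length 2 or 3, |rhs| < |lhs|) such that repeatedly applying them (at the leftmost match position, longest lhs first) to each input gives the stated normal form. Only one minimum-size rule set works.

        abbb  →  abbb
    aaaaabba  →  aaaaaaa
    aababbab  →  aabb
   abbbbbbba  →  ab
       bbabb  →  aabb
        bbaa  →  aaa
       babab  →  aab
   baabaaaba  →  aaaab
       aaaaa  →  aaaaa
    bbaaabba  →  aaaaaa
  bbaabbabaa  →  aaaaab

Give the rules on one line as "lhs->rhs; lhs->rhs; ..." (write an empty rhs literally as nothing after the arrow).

  | abbb
  | aaaaabba => aaaaaaa
  | aababbab => aabbbab => aabaab => aabab => aabb
  | abbbbbbba => abbbbbaa => abbbaaa => abaaaa => abaaa => abaa => aba => ab

ba->b; bba->aa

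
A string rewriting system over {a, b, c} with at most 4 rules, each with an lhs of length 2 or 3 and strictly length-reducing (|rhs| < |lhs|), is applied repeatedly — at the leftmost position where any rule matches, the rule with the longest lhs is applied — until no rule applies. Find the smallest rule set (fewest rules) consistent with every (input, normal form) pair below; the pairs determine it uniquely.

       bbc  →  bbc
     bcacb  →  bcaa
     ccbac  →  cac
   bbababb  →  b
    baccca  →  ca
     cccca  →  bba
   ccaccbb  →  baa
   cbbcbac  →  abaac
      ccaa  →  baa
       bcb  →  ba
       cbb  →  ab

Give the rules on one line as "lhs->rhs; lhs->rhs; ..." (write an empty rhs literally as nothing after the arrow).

  | bbc
  | bcacb => bcaa
  | ccbac => cac
  | bbababb => babb => b

bab->; cb->a; cc->b; ccb->c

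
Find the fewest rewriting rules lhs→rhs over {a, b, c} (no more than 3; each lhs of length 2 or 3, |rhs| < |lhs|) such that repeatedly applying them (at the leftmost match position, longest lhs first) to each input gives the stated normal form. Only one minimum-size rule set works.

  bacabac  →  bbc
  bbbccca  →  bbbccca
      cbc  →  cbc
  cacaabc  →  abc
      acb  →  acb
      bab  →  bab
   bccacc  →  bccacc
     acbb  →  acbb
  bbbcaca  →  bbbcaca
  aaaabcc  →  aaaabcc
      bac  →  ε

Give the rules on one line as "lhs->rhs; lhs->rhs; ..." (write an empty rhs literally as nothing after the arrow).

aba->bb; bac->; caa->a

  | bacabac => abac => bbc
  | bbbccca
  | cbc
  | cacaabc => caabc => abc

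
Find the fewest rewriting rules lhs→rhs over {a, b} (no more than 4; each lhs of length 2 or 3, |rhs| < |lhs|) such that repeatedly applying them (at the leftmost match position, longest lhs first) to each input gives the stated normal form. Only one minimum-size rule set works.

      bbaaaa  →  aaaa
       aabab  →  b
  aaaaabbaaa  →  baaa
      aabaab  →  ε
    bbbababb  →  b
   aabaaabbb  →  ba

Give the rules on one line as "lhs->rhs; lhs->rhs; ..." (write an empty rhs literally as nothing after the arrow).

aab->b; ab->; bb->; bbb->ba

  | bbaaaa => aaaa
  | aabab => bab => b
  | aaaaabbaaa => aaabbaaa => abbaaa => baaa
  | aabaab => baab => bb => ε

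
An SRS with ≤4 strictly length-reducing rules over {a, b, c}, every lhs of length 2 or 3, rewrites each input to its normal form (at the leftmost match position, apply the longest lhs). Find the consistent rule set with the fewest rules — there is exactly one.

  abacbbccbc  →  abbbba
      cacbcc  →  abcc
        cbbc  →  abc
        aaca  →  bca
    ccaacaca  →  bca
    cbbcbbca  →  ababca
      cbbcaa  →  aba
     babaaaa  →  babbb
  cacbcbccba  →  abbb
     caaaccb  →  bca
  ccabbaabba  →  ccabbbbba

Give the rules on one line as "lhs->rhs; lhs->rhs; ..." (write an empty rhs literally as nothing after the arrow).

  | abacbbccbc => abbbbccbc => abbbbcac => abbbbcb => abbbba
  | cacbcc => cbbcc => abcc
  | cbbc => abc
  | aaca => bca

aa->b; ac->b; cb->a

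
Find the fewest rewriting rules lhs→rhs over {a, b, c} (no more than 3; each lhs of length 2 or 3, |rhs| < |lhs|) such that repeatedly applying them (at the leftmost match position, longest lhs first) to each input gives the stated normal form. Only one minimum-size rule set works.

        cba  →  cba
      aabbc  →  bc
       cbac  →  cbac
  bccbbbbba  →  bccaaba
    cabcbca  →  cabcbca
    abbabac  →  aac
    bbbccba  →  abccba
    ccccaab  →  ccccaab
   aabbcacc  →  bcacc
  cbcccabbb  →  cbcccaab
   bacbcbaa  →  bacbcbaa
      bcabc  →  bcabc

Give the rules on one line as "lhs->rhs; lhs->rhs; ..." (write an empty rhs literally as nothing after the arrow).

  | cba
  | aabbc => aaac => bc
  | cbac
  | bccbbbbba => bccabbba => bccaaba

aaa->b; bb->a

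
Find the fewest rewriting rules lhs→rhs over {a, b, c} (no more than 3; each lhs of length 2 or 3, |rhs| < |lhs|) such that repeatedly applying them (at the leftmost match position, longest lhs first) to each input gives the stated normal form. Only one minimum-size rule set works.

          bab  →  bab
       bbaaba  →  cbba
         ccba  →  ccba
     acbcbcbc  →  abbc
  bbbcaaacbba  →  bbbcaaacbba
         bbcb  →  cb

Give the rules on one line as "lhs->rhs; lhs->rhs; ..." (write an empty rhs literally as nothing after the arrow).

baa->cb; bcb->cb; ccc->b

  | bab
  | bbaaba => bcbba => cbba
  | ccba
  | acbcbcbc => accbcbc => acccbc => abbc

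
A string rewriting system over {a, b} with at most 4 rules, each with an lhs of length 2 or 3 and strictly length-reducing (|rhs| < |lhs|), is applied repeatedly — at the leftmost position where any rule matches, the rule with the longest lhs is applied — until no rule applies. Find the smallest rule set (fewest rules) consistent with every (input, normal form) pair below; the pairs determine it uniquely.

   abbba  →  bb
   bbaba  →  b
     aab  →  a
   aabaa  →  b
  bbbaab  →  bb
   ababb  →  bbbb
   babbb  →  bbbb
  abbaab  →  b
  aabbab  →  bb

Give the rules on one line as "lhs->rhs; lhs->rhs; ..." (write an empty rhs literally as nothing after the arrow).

ab->; aba->bb; abb->bb; bba->b

  | abbba => bbba => bb
  | bbaba => bba => b
  | aab => a
  | aabaa => abba => bba => b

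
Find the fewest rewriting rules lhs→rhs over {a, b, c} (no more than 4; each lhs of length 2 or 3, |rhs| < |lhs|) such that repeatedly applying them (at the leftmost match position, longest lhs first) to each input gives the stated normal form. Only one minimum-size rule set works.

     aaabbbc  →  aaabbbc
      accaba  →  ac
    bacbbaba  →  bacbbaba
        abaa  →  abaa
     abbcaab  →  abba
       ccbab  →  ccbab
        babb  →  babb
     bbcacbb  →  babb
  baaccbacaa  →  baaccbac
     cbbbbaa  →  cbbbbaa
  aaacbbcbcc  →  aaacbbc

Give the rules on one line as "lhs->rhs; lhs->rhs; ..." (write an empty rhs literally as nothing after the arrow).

  | aaabbbc
  | accaba => acaa => aca => ac
  | bacbbaba
  | abaa

bcc->a; ca->c; cab->a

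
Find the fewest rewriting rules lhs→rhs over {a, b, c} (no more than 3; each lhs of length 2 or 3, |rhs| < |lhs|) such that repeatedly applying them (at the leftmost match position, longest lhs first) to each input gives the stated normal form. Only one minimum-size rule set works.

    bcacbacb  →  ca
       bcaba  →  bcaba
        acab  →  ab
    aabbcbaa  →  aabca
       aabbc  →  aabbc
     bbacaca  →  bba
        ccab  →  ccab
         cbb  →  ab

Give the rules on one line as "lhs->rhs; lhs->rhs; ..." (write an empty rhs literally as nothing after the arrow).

  | bcacbacb => bcbacb => baacb => ccb => ca
  | bcaba
  | acab => ab
  | aabbcbaa => aabbaaa => aabca

ac->; baa->c; cb->a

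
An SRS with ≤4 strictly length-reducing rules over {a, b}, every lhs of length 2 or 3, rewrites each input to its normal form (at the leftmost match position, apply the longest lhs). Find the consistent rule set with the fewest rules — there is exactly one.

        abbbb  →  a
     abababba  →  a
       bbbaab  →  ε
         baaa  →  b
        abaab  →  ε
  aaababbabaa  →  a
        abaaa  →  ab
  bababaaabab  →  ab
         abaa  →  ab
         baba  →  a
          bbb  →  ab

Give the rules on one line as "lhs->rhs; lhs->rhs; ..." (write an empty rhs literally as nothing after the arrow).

aa->a; abb->; ba->b; bb->a

  | abbbb => bb => a
  | abababba => abbabba => abba => a
  | bbbaab => abaab => abab => abb => ε
  | baaa => baa => ba => b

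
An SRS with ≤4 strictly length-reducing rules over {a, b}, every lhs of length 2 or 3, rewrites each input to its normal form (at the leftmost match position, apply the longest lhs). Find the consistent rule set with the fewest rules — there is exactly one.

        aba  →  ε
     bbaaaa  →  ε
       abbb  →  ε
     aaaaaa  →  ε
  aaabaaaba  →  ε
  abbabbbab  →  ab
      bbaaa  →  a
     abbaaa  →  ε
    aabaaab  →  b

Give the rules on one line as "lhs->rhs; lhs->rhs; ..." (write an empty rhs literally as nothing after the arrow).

  | aba => aa => ε
  | bbaaaa => baaa => aa => ε
  | abbb => aba => aa => ε
  | aaaaaa => aaaa => aa => ε

aa->; ba->a; baa->a; bbb->ba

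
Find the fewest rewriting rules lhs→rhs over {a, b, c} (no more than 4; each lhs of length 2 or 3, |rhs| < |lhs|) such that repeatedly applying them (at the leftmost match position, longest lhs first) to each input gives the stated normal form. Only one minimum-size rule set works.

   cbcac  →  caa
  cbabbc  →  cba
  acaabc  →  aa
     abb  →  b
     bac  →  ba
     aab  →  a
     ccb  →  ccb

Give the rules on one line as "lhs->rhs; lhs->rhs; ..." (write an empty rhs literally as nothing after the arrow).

ab->; ac->a; bc->a

  | cbcac => caac => caa
  | cbabbc => cbbc => cba
  | acaabc => aaabc => aac => aa
  | abb => b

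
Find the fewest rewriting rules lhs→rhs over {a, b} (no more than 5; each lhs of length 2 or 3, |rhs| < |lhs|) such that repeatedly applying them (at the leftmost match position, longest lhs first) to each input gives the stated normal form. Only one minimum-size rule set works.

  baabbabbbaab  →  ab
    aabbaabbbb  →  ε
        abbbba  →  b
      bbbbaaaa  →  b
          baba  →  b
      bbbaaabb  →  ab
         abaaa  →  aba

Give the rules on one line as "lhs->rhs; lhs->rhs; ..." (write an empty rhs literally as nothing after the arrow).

aa->b; aaa->a; bab->a; bb->

  | baabbabbbaab => bbbbabbbaab => bbabbbaab => abbbaab => abaab => abbb => ab
  | aabbaabbbb => bbbaabbbb => baabbbb => bbbbbb => bbbb => bb => ε
  | abbbba => abba => aa => b
  | bbbbaaaa => bbaaaa => aaaa => aa => b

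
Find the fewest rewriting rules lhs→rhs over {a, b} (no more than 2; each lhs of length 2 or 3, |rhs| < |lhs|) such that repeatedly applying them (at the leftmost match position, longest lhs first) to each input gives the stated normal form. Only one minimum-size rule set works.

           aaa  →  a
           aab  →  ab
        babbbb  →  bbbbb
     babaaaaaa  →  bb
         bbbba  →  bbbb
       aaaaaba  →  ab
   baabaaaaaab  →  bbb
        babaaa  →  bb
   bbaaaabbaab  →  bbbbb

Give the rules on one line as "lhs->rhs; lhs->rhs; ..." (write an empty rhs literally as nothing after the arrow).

aa->a; ba->b

  | aaa => aa => a
  | aab => ab
  | babbbb => bbbbb
  | babaaaaaa => bbaaaaaa => bbaaaaa => bbaaaa => bbaaa => bbaa => bba => bb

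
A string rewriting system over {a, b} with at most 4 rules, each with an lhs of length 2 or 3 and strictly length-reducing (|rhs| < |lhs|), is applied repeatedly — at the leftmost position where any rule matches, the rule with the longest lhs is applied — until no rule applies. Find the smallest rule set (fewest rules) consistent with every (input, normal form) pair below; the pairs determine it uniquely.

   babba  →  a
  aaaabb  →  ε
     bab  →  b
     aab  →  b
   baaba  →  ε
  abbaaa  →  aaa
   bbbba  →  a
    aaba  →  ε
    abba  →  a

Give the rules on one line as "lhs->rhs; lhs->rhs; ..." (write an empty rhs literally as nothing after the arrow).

  | babba => bba => a
  | aaaabb => aaabb => aabb => abb => bb => ε
  | bab => b
  | aab => ab => b

ab->b; ba->; bb->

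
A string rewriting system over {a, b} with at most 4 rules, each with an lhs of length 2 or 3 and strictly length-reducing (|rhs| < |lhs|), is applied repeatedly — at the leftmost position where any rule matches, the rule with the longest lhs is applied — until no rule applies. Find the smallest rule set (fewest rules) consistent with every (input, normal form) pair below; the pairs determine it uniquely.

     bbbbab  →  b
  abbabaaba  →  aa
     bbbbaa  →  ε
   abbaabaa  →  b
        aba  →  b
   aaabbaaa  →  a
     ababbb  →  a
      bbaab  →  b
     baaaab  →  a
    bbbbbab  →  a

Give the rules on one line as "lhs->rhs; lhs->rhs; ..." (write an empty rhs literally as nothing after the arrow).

aaa->; ab->b; ba->b; bb->a

  | bbbbab => abbab => bbab => aab => ab => b
  | abbabaaba => bbabaaba => aabaaba => abaaba => baaba => baba => bba => aa
  | bbbbaa => abbaa => bbaa => aaa => ε
  | abbaabaa => bbaabaa => aaabaa => baa => ba => b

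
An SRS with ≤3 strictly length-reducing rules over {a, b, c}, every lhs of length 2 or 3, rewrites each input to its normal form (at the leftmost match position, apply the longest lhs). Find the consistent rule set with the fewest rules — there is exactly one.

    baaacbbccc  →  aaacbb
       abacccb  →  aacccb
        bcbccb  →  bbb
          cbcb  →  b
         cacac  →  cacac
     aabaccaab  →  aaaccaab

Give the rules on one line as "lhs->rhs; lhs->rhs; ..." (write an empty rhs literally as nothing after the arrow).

ba->a; bc->b; cbc->

  | baaacbbccc => aaacbbccc => aaacbbcc => aaacbbc => aaacbb
  | abacccb => aacccb
  | bcbccb => bbccb => bbcb => bbb
  | cbcb => b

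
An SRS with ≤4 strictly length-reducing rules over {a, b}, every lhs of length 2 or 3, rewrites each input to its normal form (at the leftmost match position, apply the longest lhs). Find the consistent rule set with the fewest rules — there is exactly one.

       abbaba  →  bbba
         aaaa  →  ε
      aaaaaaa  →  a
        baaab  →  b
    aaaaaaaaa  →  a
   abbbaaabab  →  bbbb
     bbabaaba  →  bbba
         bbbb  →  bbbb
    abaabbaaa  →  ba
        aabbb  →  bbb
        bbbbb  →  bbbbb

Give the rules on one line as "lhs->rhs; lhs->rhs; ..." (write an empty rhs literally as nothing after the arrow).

  | abbaba => bbaba => bbba
  | aaaa => aa => ε
  | aaaaaaa => aaaaa => aaa => a
  | baaab => ab => b

aa->; ab->b; baa->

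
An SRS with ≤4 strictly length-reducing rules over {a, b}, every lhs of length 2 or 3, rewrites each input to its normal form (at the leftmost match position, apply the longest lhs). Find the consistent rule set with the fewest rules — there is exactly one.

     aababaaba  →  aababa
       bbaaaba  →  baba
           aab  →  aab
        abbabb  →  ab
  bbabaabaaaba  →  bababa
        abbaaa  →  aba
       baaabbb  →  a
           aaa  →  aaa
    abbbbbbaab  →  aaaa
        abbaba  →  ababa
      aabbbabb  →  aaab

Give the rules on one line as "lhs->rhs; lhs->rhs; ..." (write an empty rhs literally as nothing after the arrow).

baa->b; bb->a; bba->ba

  | aababaaba => aababba => aababa
  | bbaaaba => baaaba => baba
  | aab
  | abbabb => ababb => abaa => ab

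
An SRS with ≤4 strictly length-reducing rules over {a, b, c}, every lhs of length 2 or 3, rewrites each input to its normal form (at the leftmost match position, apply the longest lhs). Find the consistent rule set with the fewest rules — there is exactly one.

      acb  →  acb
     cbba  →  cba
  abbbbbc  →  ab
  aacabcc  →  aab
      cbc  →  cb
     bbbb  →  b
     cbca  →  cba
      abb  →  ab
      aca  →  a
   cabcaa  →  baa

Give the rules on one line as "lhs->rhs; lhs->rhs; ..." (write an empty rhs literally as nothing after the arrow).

bb->b; bc->b; ca->

  | acb
  | cbba => cba
  | abbbbbc => abbbbc => abbbc => abbc => abc => ab
  | aacabcc => aabcc => aabc => aab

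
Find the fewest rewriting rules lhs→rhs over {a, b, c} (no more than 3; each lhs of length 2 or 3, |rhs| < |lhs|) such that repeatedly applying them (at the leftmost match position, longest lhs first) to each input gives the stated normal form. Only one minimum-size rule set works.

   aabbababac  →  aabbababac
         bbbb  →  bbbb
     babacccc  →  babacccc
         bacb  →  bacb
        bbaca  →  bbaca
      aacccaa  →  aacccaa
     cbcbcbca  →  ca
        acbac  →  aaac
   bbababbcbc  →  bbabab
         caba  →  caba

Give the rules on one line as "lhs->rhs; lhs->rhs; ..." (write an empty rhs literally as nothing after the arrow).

  | aabbababac
  | bbbb
  | babacccc
  | bacb

bc->; cba->aa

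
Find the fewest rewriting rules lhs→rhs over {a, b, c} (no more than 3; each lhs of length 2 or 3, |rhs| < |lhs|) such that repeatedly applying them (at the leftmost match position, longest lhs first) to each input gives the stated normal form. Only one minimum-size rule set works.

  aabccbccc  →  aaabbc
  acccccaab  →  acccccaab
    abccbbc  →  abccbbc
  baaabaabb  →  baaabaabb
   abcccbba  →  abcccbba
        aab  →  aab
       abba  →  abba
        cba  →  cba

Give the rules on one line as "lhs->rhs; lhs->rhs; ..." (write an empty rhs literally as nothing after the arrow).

  | aabccbccc => aabcbbcc => aaacbcc => aaabbc
  | acccccaab
  | abccbbc
  | baaabaabb

bcb->ac; cbc->bb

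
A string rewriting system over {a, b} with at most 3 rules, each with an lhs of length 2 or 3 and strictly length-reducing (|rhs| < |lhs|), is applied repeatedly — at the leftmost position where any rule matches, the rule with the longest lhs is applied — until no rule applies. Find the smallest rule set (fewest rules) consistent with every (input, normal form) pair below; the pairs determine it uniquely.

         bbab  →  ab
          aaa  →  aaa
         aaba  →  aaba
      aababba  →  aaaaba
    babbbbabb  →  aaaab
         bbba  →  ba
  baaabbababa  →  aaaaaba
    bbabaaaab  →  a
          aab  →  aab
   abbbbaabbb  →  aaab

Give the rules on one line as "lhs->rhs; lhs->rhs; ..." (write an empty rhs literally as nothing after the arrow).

  | bbab => ab
  | aaa
  | aaba
  | aababba => aaaaba

baa->b; bab->aa; bb->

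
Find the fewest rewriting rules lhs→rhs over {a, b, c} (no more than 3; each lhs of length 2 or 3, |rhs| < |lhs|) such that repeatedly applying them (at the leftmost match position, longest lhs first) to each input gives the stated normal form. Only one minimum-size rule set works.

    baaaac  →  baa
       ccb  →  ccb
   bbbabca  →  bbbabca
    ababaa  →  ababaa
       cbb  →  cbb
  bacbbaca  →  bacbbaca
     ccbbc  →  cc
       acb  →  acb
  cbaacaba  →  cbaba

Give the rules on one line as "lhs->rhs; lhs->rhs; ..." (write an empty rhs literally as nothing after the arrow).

aac->; bbc->

  | baaaac => baa
  | ccb
  | bbbabca
  | ababaa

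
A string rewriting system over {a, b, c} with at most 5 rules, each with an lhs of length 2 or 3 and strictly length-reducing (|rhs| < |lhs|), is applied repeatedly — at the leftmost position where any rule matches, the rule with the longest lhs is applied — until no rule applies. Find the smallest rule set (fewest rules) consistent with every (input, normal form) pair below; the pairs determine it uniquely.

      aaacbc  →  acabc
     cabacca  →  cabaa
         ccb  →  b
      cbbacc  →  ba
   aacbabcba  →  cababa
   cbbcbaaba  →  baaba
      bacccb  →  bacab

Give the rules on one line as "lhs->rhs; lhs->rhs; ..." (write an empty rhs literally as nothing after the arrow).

  | aaacbc => acabc
  | cabacca => cabaa
  | ccb => b
  | cbbacc => bacc => ba

aac->ca; cb->; cc->; ccc->ca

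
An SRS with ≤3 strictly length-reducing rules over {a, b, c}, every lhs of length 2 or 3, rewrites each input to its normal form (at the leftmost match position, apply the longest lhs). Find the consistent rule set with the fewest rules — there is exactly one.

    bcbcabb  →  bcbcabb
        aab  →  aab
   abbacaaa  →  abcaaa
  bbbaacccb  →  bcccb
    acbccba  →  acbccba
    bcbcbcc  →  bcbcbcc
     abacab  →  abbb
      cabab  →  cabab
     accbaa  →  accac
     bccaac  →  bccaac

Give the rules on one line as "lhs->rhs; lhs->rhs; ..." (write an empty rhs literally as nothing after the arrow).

aca->b; baa->ac; bba->b

  | bcbcabb
  | aab
  | abbacaaa => abcaaa
  | bbbaacccb => bbacccb => bcccb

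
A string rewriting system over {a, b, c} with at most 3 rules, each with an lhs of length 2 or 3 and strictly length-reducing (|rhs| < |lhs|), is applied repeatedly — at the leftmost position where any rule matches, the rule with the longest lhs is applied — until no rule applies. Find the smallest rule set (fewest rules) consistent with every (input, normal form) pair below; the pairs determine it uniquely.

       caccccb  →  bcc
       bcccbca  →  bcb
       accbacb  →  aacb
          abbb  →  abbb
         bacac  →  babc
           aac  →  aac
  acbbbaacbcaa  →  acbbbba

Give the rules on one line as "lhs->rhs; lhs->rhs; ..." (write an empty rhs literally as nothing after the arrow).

  | caccccb => bccccb => bcc
  | bcccbca => bcca => bcb
  | accbacb => aacb
  | abbb

baa->bc; ca->b; ccb->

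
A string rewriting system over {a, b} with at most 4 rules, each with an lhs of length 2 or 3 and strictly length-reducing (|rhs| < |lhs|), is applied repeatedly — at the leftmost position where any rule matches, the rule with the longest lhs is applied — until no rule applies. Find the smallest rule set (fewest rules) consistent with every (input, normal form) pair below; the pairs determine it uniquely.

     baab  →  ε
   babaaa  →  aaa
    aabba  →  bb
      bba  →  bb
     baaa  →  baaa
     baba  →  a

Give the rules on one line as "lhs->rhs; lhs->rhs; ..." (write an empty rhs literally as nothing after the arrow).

ab->b; bab->; bba->bb

  | baab => bab => ε
  | babaaa => aaa
  | aabba => abba => bba => bb
  | bba => bb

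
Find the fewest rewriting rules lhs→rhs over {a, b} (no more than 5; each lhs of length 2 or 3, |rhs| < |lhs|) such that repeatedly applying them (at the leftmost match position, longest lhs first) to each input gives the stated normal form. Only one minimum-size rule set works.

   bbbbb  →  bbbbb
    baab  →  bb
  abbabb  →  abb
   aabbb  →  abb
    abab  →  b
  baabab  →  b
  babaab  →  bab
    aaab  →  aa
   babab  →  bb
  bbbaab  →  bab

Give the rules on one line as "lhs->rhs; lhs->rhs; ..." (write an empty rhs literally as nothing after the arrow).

aab->a; aba->; baa->b; bba->

  | bbbbb
  | baab => bb
  | abbabb => abb
  | aabbb => abb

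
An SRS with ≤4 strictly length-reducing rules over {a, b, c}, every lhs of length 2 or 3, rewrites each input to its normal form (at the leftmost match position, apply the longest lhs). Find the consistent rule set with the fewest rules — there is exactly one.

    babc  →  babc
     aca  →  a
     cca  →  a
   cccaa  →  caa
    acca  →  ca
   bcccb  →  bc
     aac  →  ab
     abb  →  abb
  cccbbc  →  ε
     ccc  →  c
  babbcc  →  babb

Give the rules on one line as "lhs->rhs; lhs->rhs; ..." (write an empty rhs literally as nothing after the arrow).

aac->ab; ac->; cb->c; cc->

  | babc
  | aca => a
  | cca => a
  | cccaa => caa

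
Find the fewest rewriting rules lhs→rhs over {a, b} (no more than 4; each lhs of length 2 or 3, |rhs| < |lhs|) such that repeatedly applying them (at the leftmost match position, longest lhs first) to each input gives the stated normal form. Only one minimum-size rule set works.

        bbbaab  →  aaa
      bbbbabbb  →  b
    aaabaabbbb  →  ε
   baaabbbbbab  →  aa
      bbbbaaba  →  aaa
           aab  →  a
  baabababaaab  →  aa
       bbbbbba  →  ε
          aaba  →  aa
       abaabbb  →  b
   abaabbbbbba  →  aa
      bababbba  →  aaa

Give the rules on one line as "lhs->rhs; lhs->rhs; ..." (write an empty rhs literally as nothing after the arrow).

ab->; ba->; bbb->aa

  | bbbaab => aaaab => aaa
  | bbbbabbb => aababbb => aabbb => abb => b
  | aaabaabbbb => aaaabbbb => aaabbb => aabb => ab => ε
  | baaabbbbbab => aabbbbbab => abbbbab => bbbab => aaab => aa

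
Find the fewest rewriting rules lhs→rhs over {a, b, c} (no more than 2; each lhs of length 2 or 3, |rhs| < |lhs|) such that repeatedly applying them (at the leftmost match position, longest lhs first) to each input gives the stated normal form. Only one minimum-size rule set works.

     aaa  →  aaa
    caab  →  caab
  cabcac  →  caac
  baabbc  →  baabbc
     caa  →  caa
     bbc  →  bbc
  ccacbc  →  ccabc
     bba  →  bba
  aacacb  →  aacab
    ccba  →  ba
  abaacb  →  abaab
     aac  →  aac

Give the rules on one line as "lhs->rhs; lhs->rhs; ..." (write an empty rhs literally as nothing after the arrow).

bca->a; cb->b

  | aaa
  | caab
  | cabcac => caac
  | baabbc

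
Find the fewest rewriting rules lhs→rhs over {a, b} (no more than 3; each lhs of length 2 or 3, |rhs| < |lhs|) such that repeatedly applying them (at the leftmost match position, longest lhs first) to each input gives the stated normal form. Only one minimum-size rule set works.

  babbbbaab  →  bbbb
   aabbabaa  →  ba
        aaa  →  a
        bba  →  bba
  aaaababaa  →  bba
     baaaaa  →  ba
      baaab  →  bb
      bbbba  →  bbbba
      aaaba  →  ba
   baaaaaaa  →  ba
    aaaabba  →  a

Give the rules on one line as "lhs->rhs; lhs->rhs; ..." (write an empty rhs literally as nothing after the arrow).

  | babbbbaab => bbbaab => bbbab => bbbb
  | aabbabaa => abbabaa => abaa => baa => ba
  | aaa => aa => a
  | bba

aa->a; ab->b; abb->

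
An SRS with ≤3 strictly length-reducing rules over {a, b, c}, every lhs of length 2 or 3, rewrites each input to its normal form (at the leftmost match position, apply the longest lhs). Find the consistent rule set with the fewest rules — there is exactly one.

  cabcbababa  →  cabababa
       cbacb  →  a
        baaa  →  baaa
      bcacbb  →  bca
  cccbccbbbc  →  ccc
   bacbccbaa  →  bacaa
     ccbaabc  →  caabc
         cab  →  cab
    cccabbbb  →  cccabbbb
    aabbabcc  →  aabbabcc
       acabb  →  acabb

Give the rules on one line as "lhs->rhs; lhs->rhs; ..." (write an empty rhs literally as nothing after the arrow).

cb->; cbb->

  | cabcbababa => cabababa
  | cbacb => acb => a
  | baaa
  | bcacbb => bca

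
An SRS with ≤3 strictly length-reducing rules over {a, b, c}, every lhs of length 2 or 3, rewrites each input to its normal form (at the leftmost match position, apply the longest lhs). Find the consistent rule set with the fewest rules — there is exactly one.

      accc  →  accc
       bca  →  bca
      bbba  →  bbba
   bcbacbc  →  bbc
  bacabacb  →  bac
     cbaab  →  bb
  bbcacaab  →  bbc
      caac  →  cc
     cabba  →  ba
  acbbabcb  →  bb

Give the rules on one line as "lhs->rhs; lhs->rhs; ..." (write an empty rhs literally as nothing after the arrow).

  | accc
  | bca
  | bbba
  | bcbacbc => bbacbc => bbabc => bbc

aa->; ab->; cb->b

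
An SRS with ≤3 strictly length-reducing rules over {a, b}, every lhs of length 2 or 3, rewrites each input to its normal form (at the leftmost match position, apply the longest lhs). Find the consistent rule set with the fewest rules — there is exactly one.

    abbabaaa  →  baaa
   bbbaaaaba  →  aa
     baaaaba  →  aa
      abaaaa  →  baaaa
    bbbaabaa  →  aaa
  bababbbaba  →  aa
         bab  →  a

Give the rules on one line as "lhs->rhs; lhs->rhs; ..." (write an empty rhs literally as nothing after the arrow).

  | abbabaaa => bbabaaa => aabaaa => abaaa => baaa
  | bbbaaaaba => abaaaaba => baaaaba => baaaba => baaba => baba => bba => aa
  | baaaaba => baaaba => baaba => baba => bba => aa
  | abaaaa => baaaa

ab->b; bb->a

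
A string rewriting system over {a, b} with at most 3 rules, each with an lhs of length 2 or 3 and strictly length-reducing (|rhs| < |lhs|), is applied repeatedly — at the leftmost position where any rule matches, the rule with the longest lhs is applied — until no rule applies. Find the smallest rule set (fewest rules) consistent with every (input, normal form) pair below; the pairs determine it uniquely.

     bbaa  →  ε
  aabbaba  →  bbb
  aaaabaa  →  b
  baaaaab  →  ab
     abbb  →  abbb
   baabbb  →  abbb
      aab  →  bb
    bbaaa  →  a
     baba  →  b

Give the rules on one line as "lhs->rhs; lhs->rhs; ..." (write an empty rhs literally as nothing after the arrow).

  | bbaa => ba => ε
  | aabbaba => bbbaba => bbbba => bbb
  | aaaabaa => baabaa => abaa => aa => b
  | baaaaab => aaaab => baab => ab

aa->b; ba->; bab->bb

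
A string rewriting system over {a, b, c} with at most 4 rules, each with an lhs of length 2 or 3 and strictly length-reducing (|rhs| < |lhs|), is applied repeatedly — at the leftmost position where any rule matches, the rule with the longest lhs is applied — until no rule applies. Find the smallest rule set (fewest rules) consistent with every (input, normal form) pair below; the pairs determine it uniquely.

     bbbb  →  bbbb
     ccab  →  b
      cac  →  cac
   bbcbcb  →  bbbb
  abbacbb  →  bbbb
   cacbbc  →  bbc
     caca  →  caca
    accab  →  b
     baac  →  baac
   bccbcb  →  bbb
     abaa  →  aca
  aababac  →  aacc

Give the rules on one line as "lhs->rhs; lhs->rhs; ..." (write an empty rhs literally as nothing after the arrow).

ab->b; aba->ac; cb->b

  | bbbb
  | ccab => ccb => cb => b
  | cac
  | bbcbcb => bbbcb => bbbb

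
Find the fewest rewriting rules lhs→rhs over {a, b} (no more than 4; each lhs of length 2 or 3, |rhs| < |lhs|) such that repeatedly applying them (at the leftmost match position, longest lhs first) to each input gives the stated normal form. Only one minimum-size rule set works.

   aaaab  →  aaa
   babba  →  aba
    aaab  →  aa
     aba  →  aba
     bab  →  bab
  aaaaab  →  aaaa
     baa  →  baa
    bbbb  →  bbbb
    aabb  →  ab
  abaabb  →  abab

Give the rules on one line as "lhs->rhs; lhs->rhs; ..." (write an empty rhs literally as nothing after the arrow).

  | aaaab => aaa
  | babba => bbaa => aba
  | aaab => aa
  | aba

aab->a; abb->ba; bba->ab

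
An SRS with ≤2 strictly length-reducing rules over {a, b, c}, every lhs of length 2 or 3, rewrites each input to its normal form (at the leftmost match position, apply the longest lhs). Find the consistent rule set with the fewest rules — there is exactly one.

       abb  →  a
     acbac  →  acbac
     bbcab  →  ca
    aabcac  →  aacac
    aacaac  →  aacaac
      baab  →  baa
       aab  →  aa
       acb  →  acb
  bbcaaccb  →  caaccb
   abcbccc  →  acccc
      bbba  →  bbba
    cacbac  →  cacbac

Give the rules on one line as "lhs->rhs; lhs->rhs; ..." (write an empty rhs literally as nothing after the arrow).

ab->a; bc->c

  | abb => ab => a
  | acbac
  | bbcab => bcab => cab => ca
  | aabcac => aacac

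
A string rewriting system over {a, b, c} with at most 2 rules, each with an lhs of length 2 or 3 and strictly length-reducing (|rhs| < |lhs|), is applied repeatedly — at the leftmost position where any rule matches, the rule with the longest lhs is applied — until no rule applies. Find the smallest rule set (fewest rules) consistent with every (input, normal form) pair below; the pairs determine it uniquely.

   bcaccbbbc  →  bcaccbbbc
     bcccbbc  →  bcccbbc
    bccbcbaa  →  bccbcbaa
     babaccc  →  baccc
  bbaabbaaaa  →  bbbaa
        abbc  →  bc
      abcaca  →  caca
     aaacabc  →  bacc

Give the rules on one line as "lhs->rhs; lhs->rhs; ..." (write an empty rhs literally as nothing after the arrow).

aaa->ba; ab->

  | bcaccbbbc
  | bcccbbc
  | bccbcbaa
  | babaccc => baccc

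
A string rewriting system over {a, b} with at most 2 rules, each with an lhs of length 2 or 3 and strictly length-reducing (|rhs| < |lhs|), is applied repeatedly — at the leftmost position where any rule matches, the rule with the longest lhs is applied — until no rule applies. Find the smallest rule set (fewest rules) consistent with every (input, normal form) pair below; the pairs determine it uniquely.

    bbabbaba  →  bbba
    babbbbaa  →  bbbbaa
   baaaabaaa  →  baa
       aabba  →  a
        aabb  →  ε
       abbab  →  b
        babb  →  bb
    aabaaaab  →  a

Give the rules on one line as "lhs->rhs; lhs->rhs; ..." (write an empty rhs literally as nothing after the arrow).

  | bbabbaba => bbbaba => bbba
  | babbbbaa => bbbbaa
  | baaaabaaa => baaabaaa => baabaaa => baaaa => baaa => baa
  | aabba => aba => a

aaa->aa; ab->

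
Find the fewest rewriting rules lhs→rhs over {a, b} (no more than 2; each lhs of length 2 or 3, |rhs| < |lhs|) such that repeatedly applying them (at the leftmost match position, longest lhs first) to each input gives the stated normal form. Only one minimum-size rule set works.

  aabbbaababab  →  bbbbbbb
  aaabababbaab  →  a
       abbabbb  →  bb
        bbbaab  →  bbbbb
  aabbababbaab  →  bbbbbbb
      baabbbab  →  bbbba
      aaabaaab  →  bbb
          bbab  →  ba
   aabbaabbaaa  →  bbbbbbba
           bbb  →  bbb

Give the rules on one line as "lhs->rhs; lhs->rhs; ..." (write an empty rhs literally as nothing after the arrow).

aa->b; bab->a

  | aabbbaababab => bbbbaababab => bbbbbbabab => bbbbbaab => bbbbbbb
  | aaabababbaab => babababbaab => aababbaab => bbabbaab => babaab => aaab => bab => a
  | abbabbb => ababb => aab => bb
  | bbbaab => bbbbb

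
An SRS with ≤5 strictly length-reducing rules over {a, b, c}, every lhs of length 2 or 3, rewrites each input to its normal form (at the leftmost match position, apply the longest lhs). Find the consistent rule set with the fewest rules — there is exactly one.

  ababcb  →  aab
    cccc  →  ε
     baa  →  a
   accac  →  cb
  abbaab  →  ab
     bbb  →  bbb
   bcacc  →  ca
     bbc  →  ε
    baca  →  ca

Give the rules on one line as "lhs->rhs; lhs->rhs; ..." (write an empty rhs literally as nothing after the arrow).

aac->cb; ba->; bc->a; cc->

  | ababcb => abcb => aab
  | cccc => cc => ε
  | baa => a
  | accac => aac => cb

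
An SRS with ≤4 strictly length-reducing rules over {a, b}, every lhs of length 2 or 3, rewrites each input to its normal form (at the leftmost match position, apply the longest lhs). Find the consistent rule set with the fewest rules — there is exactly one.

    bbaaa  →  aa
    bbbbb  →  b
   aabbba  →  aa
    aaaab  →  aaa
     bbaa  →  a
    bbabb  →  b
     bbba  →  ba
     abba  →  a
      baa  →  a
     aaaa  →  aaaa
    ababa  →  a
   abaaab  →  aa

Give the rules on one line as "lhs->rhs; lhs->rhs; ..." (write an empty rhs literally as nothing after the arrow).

ab->; abb->ab; baa->a; bb->b

  | bbaaa => baaa => aa
  | bbbbb => bbbb => bbb => bb => b
  | aabbba => aabba => aaba => aa
  | aaaab => aaa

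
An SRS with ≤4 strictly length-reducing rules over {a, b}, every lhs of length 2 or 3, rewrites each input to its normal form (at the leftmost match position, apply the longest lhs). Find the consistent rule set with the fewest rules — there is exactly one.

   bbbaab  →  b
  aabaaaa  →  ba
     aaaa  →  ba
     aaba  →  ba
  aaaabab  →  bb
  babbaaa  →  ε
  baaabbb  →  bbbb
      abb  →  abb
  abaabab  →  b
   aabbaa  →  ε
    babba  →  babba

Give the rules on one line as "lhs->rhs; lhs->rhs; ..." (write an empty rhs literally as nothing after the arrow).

  | bbbaab => bbaab => baab => aab => b
  | aabaaaa => baaaa => aaaa => ba
  | aaaa => ba
  | aaba => ba

aa->; aaa->b; aba->; baa->aa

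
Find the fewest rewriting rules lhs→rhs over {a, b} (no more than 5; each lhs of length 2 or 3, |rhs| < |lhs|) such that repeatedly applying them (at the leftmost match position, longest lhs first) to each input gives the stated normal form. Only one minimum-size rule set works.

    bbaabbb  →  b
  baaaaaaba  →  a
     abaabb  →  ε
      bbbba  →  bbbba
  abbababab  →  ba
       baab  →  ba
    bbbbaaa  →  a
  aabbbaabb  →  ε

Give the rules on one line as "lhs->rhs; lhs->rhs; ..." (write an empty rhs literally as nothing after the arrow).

  | bbaabbb => baabbb => aabbb => babb => b
  | baaaaaaba => aaaaaaba => aaaaaba => aaaaba => aaaba => aaba => baa => aa => a
  | abaabb => aaabb => aabb => bab => ε
  | bbbba

aa->a; aab->ba; baa->aa; bab->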